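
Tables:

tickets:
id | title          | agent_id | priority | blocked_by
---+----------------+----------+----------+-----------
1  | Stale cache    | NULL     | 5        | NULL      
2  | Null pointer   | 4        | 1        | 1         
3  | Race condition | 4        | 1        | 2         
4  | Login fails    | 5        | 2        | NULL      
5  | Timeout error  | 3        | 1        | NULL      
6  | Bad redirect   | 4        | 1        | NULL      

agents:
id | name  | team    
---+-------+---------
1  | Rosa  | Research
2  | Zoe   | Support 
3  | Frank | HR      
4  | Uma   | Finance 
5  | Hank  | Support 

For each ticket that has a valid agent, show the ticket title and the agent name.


INNER JOIN keeps only tickets rows whose agent_id matches an id in agents. Walk through each ticket:
  - ticket 1 (Stale cache): agent_id=NULL, no match -> dropped
  - ticket 2 (Null pointer): agent_id=4 -> matches Uma
  - ticket 3 (Race condition): agent_id=4 -> matches Uma
  - ticket 4 (Login fails): agent_id=5 -> matches Hank
  - ticket 5 (Timeout error): agent_id=3 -> matches Frank
  - ticket 6 (Bad redirect): agent_id=4 -> matches Uma
So 1 of 6 rows is dropped.

SQL:
SELECT a.title, b.name AS agent
FROM tickets a
INNER JOIN agents b ON a.agent_id = b.id

Result:
title          | agent
---------------+------
Null pointer   | Uma  
Race condition | Uma  
Login fails    | Hank 
Timeout error  | Frank
Bad redirect   | Uma  


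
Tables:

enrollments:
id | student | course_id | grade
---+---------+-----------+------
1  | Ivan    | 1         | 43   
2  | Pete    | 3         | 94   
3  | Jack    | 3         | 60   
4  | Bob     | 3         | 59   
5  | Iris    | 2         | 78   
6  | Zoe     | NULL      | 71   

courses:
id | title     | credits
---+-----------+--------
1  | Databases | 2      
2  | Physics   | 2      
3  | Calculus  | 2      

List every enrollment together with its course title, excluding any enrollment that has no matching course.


INNER JOIN keeps only enrollments rows whose course_id matches an id in courses. Walk through each enrollment:
  - enrollment 1 (Ivan): course_id=1 -> matches Databases
  - enrollment 2 (Pete): course_id=3 -> matches Calculus
  - enrollment 3 (Jack): course_id=3 -> matches Calculus
  - enrollment 4 (Bob): course_id=3 -> matches Calculus
  - enrollment 5 (Iris): course_id=2 -> matches Physics
  - enrollment 6 (Zoe): course_id=NULL, no match -> dropped
So 1 of 6 rows is dropped.

SQL:
SELECT a.student, b.title AS course
FROM enrollments a
INNER JOIN courses b ON a.course_id = b.id

Result:
student | course   
--------+----------
Ivan    | Databases
Pete    | Calculus 
Jack    | Calculus 
Bob     | Calculus 
Iris    | Physics  


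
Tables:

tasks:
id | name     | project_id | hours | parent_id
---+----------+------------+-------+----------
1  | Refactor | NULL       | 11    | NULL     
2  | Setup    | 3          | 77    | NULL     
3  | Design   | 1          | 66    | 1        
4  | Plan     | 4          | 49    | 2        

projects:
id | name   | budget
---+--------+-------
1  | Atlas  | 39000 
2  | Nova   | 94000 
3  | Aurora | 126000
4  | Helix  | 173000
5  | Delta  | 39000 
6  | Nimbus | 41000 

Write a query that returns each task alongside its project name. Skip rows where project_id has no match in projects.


INNER JOIN keeps only tasks rows whose project_id matches an id in projects. Walk through each task:
  - task 1 (Refactor): project_id=NULL, no match -> dropped
  - task 2 (Setup): project_id=3 -> matches Aurora
  - task 3 (Design): project_id=1 -> matches Atlas
  - task 4 (Plan): project_id=4 -> matches Helix
So 1 of 4 rows is dropped.

SQL:
SELECT a.name, b.name AS project
FROM tasks a
INNER JOIN projects b ON a.project_id = b.id

Result:
name   | project
-------+--------
Setup  | Aurora 
Design | Atlas  
Plan   | Helix  


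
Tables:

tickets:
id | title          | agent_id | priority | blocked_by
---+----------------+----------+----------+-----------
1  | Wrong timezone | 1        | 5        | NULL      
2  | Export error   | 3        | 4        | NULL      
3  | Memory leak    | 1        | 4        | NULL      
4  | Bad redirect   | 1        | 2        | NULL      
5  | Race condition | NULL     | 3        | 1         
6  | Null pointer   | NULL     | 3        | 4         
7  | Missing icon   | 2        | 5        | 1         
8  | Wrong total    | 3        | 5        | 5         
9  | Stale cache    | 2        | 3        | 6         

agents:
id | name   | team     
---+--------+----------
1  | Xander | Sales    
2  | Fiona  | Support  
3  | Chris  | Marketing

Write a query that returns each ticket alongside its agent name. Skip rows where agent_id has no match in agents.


INNER JOIN keeps only tickets rows whose agent_id matches an id in agents. Walk through each ticket:
  - ticket 1 (Wrong timezone): agent_id=1 -> matches Xander
  - ticket 2 (Export error): agent_id=3 -> matches Chris
  - ticket 3 (Memory leak): agent_id=1 -> matches Xander
  - ticket 4 (Bad redirect): agent_id=1 -> matches Xander
  - ticket 5 (Race condition): agent_id=NULL, no match -> dropped
  - ticket 6 (Null pointer): agent_id=NULL, no match -> dropped
  - ticket 7 (Missing icon): agent_id=2 -> matches Fiona
  - ticket 8 (Wrong total): agent_id=3 -> matches Chris
  - ticket 9 (Stale cache): agent_id=2 -> matches Fiona
So 2 of 9 rows are dropped.

SQL:
SELECT a.title, b.name AS agent
FROM tickets a
INNER JOIN agents b ON a.agent_id = b.id

Result:
title          | agent 
---------------+-------
Wrong timezone | Xander
Export error   | Chris 
Memory leak    | Xander
Bad redirect   | Xander
Missing icon   | Fiona 
Wrong total    | Chris 
Stale cache    | Fiona 


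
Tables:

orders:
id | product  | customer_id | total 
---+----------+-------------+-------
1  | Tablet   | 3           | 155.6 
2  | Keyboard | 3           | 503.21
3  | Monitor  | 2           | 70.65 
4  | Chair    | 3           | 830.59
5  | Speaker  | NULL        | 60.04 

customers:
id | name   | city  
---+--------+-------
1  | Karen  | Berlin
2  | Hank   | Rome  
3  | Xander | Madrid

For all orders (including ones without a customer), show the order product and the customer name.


LEFT JOIN keeps every row from orders (the left table); where customer_id has no match in customers, the customer columns become NULL. Walk through each order:
  - order 1 (Tablet): customer_id=3 -> matches Xander
  - order 2 (Keyboard): customer_id=3 -> matches Xander
  - order 3 (Monitor): customer_id=2 -> matches Hank
  - order 4 (Chair): customer_id=3 -> matches Xander
  - order 5 (Speaker): customer_id=NULL, no match -> kept with NULL
All 5 rows appear; 1 has NULL customer.

SQL:
SELECT a.product, b.name AS customer
FROM orders a
LEFT JOIN customers b ON a.customer_id = b.id

Result:
product  | customer
---------+---------
Tablet   | Xander  
Keyboard | Xander  
Monitor  | Hank    
Chair    | Xander  
Speaker  | NULL    


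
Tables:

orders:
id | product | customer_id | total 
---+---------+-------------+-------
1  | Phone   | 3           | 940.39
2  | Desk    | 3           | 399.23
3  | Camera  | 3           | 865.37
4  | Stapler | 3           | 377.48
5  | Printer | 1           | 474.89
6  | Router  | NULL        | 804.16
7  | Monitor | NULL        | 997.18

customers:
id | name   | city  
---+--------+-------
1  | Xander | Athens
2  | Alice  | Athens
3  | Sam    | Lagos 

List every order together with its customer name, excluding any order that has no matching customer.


INNER JOIN keeps only orders rows whose customer_id matches an id in customers. Walk through each order:
  - order 1 (Phone): customer_id=3 -> matches Sam
  - order 2 (Desk): customer_id=3 -> matches Sam
  - order 3 (Camera): customer_id=3 -> matches Sam
  - order 4 (Stapler): customer_id=3 -> matches Sam
  - order 5 (Printer): customer_id=1 -> matches Xander
  - order 6 (Router): customer_id=NULL, no match -> dropped
  - order 7 (Monitor): customer_id=NULL, no match -> dropped
So 2 of 7 rows are dropped.

SQL:
SELECT a.product, b.name AS customer
FROM orders a
INNER JOIN customers b ON a.customer_id = b.id

Result:
product | customer
--------+---------
Phone   | Sam     
Desk    | Sam     
Camera  | Sam     
Stapler | Sam     
Printer | Xander  


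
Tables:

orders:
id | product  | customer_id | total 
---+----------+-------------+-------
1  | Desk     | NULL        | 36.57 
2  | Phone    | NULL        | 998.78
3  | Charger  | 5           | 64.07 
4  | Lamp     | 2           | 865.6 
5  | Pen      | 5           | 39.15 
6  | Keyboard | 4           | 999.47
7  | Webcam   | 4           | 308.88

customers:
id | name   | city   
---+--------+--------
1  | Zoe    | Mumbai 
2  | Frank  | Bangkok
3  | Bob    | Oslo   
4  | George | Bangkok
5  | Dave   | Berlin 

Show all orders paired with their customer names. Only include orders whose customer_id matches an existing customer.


INNER JOIN keeps only orders rows whose customer_id matches an id in customers. Walk through each order:
  - order 1 (Desk): customer_id=NULL, no match -> dropped
  - order 2 (Phone): customer_id=NULL, no match -> dropped
  - order 3 (Charger): customer_id=5 -> matches Dave
  - order 4 (Lamp): customer_id=2 -> matches Frank
  - order 5 (Pen): customer_id=5 -> matches Dave
  - order 6 (Keyboard): customer_id=4 -> matches George
  - order 7 (Webcam): customer_id=4 -> matches George
So 2 of 7 rows are dropped.

SQL:
SELECT a.product, b.name AS customer
FROM orders a
INNER JOIN customers b ON a.customer_id = b.id

Result:
product  | customer
---------+---------
Charger  | Dave    
Lamp     | Frank   
Pen      | Dave    
Keyboard | George  
Webcam   | George  


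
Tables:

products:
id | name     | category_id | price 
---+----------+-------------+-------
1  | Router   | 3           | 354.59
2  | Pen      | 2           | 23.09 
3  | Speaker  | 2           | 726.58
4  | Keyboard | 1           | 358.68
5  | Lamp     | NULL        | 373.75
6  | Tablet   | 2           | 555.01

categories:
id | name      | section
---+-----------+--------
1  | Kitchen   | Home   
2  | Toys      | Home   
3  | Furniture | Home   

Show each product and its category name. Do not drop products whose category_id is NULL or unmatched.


LEFT JOIN keeps every row from products (the left table); where category_id has no match in categories, the category columns become NULL. Walk through each product:
  - product 1 (Router): category_id=3 -> matches Furniture
  - product 2 (Pen): category_id=2 -> matches Toys
  - product 3 (Speaker): category_id=2 -> matches Toys
  - product 4 (Keyboard): category_id=1 -> matches Kitchen
  - product 5 (Lamp): category_id=NULL, no match -> kept with NULL
  - product 6 (Tablet): category_id=2 -> matches Toys
All 6 rows appear; 1 has NULL category.

SQL:
SELECT a.name, b.name AS category
FROM products a
LEFT JOIN categories b ON a.category_id = b.id

Result:
name     | category 
---------+----------
Router   | Furniture
Pen      | Toys     
Speaker  | Toys     
Keyboard | Kitchen  
Lamp     | NULL     
Tablet   | Toys     


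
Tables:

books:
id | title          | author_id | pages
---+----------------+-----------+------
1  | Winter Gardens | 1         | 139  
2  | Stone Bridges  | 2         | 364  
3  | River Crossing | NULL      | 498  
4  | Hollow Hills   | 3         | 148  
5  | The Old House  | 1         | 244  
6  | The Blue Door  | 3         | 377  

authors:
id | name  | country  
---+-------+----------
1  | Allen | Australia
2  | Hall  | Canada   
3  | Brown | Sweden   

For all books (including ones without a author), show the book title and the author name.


LEFT JOIN keeps every row from books (the left table); where author_id has no match in authors, the author columns become NULL. Walk through each book:
  - book 1 (Winter Gardens): author_id=1 -> matches Allen
  - book 2 (Stone Bridges): author_id=2 -> matches Hall
  - book 3 (River Crossing): author_id=NULL, no match -> kept with NULL
  - book 4 (Hollow Hills): author_id=3 -> matches Brown
  - book 5 (The Old House): author_id=1 -> matches Allen
  - book 6 (The Blue Door): author_id=3 -> matches Brown
All 6 rows appear; 1 has NULL author.

SQL:
SELECT a.title, b.name AS author
FROM books a
LEFT JOIN authors b ON a.author_id = b.id

Result:
title          | author
---------------+-------
Winter Gardens | Allen 
Stone Bridges  | Hall  
River Crossing | NULL  
Hollow Hills   | Brown 
The Old House  | Allen 
The Blue Door  | Brown 


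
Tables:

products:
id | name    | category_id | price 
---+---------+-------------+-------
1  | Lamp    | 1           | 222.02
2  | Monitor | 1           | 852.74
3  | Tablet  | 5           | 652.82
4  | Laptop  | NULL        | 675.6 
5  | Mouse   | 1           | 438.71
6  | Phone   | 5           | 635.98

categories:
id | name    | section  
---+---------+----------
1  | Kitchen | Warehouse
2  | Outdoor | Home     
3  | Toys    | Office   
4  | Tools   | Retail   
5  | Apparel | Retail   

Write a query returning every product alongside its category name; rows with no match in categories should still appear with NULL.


LEFT JOIN keeps every row from products (the left table); where category_id has no match in categories, the category columns become NULL. Walk through each product:
  - product 1 (Lamp): category_id=1 -> matches Kitchen
  - product 2 (Monitor): category_id=1 -> matches Kitchen
  - product 3 (Tablet): category_id=5 -> matches Apparel
  - product 4 (Laptop): category_id=NULL, no match -> kept with NULL
  - product 5 (Mouse): category_id=1 -> matches Kitchen
  - product 6 (Phone): category_id=5 -> matches Apparel
All 6 rows appear; 1 has NULL category.

SQL:
SELECT a.name, b.name AS category
FROM products a
LEFT JOIN categories b ON a.category_id = b.id

Result:
name    | category
--------+---------
Lamp    | Kitchen 
Monitor | Kitchen 
Tablet  | Apparel 
Laptop  | NULL    
Mouse   | Kitchen 
Phone   | Apparel 


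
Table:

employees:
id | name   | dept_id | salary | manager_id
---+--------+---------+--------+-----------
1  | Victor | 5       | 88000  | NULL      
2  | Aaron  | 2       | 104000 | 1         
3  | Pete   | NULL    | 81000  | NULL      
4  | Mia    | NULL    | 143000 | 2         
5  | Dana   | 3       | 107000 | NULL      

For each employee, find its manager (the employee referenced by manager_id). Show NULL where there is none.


This is a self-join: employees is joined to a second copy of itself, matching each row's manager_id to another row's id. Use LEFT JOIN so rows with manager_id=NULL are kept.
  - employee 1 (Victor): manager_id=NULL -> NULL
  - employee 2 (Aaron): manager_id=1 -> Victor
  - employee 3 (Pete): manager_id=NULL -> NULL
  - employee 4 (Mia): manager_id=2 -> Aaron
  - employee 5 (Dana): manager_id=NULL -> NULL

SQL:
SELECT a.name AS item, b.name AS manager
FROM employees a
LEFT JOIN employees b ON a.manager_id = b.id

Result:
item   | manager
-------+--------
Victor | NULL   
Aaron  | Victor 
Pete   | NULL   
Mia    | Aaron  
Dana   | NULL   


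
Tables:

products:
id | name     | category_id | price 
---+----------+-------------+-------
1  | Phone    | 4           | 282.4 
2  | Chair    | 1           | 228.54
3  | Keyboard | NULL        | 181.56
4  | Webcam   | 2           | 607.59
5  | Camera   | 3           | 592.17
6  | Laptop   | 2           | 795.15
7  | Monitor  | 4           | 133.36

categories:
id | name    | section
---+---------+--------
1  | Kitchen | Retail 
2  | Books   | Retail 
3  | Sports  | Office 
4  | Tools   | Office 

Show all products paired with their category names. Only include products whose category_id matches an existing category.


INNER JOIN keeps only products rows whose category_id matches an id in categories. Walk through each product:
  - product 1 (Phone): category_id=4 -> matches Tools
  - product 2 (Chair): category_id=1 -> matches Kitchen
  - product 3 (Keyboard): category_id=NULL, no match -> dropped
  - product 4 (Webcam): category_id=2 -> matches Books
  - product 5 (Camera): category_id=3 -> matches Sports
  - product 6 (Laptop): category_id=2 -> matches Books
  - product 7 (Monitor): category_id=4 -> matches Tools
So 1 of 7 rows is dropped.

SQL:
SELECT a.name, b.name AS category
FROM products a
INNER JOIN categories b ON a.category_id = b.id

Result:
name    | category
--------+---------
Phone   | Tools   
Chair   | Kitchen 
Webcam  | Books   
Camera  | Sports  
Laptop  | Books   
Monitor | Tools   


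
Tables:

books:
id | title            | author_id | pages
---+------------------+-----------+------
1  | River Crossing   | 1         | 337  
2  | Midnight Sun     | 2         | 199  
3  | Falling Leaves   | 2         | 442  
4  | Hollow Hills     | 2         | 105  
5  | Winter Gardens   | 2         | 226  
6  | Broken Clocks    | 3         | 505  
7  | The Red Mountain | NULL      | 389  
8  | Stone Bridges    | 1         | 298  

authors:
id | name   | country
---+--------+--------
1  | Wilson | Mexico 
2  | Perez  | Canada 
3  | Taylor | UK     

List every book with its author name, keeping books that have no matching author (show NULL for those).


LEFT JOIN keeps every row from books (the left table); where author_id has no match in authors, the author columns become NULL. Walk through each book:
  - book 1 (River Crossing): author_id=1 -> matches Wilson
  - book 2 (Midnight Sun): author_id=2 -> matches Perez
  - book 3 (Falling Leaves): author_id=2 -> matches Perez
  - book 4 (Hollow Hills): author_id=2 -> matches Perez
  - book 5 (Winter Gardens): author_id=2 -> matches Perez
  - book 6 (Broken Clocks): author_id=3 -> matches Taylor
  - book 7 (The Red Mountain): author_id=NULL, no match -> kept with NULL
  - book 8 (Stone Bridges): author_id=1 -> matches Wilson
All 8 rows appear; 1 has NULL author.

SQL:
SELECT a.title, b.name AS author
FROM books a
LEFT JOIN authors b ON a.author_id = b.id

Result:
title            | author
-----------------+-------
River Crossing   | Wilson
Midnight Sun     | Perez 
Falling Leaves   | Perez 
Hollow Hills     | Perez 
Winter Gardens   | Perez 
Broken Clocks    | Taylor
The Red Mountain | NULL  
Stone Bridges    | Wilson


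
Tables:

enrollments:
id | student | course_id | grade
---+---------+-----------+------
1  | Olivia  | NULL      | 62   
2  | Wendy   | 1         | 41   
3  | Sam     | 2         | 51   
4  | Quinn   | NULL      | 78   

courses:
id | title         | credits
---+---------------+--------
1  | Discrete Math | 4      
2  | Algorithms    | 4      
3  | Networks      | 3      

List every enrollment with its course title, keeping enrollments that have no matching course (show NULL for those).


LEFT JOIN keeps every row from enrollments (the left table); where course_id has no match in courses, the course columns become NULL. Walk through each enrollment:
  - enrollment 1 (Olivia): course_id=NULL, no match -> kept with NULL
  - enrollment 2 (Wendy): course_id=1 -> matches Discrete Math
  - enrollment 3 (Sam): course_id=2 -> matches Algorithms
  - enrollment 4 (Quinn): course_id=NULL, no match -> kept with NULL
All 4 rows appear; 2 have NULL course.

SQL:
SELECT a.student, b.title AS course
FROM enrollments a
LEFT JOIN courses b ON a.course_id = b.id

Result:
student | course       
--------+--------------
Olivia  | NULL         
Wendy   | Discrete Math
Sam     | Algorithms   
Quinn   | NULL         


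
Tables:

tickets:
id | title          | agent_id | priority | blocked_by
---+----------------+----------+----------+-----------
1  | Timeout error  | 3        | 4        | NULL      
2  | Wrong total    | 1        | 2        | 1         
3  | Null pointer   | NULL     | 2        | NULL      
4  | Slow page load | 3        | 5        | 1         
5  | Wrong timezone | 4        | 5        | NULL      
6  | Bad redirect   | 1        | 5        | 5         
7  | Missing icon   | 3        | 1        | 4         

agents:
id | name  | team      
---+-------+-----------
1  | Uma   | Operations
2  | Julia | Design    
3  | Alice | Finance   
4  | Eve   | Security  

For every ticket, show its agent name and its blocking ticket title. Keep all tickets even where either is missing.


Two LEFT JOINs from the same base table tickets: one to agents via agent_id, one to tickets itself via blocked_by. Both are LEFT so every ticket is preserved.
Match against agents:
  - ticket 1 (Timeout error): agent_id=3 -> matches Alice
  - ticket 2 (Wrong total): agent_id=1 -> matches Uma
  - ticket 3 (Null pointer): agent_id=NULL, no match -> kept with NULL
  - ticket 4 (Slow page load): agent_id=3 -> matches Alice
  - ticket 5 (Wrong timezone): agent_id=4 -> matches Eve
  - ticket 6 (Bad redirect): agent_id=1 -> matches Uma
  - ticket 7 (Missing icon): agent_id=3 -> matches Alice
Match against tickets (self):
  - ticket 1 (Timeout error): blocked_by=NULL -> NULL
  - ticket 2 (Wrong total): blocked_by=1 -> Timeout error
  - ticket 3 (Null pointer): blocked_by=NULL -> NULL
  - ticket 4 (Slow page load): blocked_by=1 -> Timeout error
  - ticket 5 (Wrong timezone): blocked_by=NULL -> NULL
  - ticket 6 (Bad redirect): blocked_by=5 -> Wrong timezone
  - ticket 7 (Missing icon): blocked_by=4 -> Slow page load

SQL:
SELECT a.title, b.name AS agent, c.title AS blocked_by
FROM tickets a
LEFT JOIN agents b ON a.agent_id = b.id
LEFT JOIN tickets c ON a.blocked_by = c.id

Result:
title          | agent | blocked_by    
---------------+-------+---------------
Timeout error  | Alice | NULL          
Wrong total    | Uma   | Timeout error 
Null pointer   | NULL  | NULL          
Slow page load | Alice | Timeout error 
Wrong timezone | Eve   | NULL          
Bad redirect   | Uma   | Wrong timezone
Missing icon   | Alice | Slow page load


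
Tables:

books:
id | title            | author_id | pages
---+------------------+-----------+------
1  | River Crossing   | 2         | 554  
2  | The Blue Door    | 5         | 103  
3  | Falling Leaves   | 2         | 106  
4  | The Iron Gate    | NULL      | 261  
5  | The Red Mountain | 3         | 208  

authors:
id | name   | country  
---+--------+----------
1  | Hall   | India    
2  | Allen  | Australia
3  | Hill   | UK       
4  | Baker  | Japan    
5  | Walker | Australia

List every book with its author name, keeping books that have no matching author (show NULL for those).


LEFT JOIN keeps every row from books (the left table); where author_id has no match in authors, the author columns become NULL. Walk through each book:
  - book 1 (River Crossing): author_id=2 -> matches Allen
  - book 2 (The Blue Door): author_id=5 -> matches Walker
  - book 3 (Falling Leaves): author_id=2 -> matches Allen
  - book 4 (The Iron Gate): author_id=NULL, no match -> kept with NULL
  - book 5 (The Red Mountain): author_id=3 -> matches Hill
All 5 rows appear; 1 has NULL author.

SQL:
SELECT a.title, b.name AS author
FROM books a
LEFT JOIN authors b ON a.author_id = b.id

Result:
title            | author
-----------------+-------
River Crossing   | Allen 
The Blue Door    | Walker
Falling Leaves   | Allen 
The Iron Gate    | NULL  
The Red Mountain | Hill  


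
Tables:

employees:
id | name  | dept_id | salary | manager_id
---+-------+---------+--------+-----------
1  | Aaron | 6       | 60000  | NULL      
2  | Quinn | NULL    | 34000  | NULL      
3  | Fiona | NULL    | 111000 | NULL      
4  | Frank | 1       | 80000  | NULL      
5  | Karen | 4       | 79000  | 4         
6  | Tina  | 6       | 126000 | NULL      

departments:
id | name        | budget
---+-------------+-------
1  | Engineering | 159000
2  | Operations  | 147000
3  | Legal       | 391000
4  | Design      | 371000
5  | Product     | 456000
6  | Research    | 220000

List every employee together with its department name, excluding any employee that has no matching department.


INNER JOIN keeps only employees rows whose dept_id matches an id in departments. Walk through each employee:
  - employee 1 (Aaron): dept_id=6 -> matches Research
  - employee 2 (Quinn): dept_id=NULL, no match -> dropped
  - employee 3 (Fiona): dept_id=NULL, no match -> dropped
  - employee 4 (Frank): dept_id=1 -> matches Engineering
  - employee 5 (Karen): dept_id=4 -> matches Design
  - employee 6 (Tina): dept_id=6 -> matches Research
So 2 of 6 rows are dropped.

SQL:
SELECT a.name, b.name AS department
FROM employees a
INNER JOIN departments b ON a.dept_id = b.id

Result:
name  | department 
------+------------
Aaron | Research   
Frank | Engineering
Karen | Design     
Tina  | Research   


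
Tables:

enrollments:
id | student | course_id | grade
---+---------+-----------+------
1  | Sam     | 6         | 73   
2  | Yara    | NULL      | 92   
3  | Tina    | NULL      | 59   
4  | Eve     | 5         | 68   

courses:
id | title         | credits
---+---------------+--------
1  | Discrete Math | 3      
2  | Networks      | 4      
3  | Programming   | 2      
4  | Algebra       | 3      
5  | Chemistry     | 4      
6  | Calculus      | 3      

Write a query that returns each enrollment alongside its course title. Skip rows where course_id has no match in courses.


INNER JOIN keeps only enrollments rows whose course_id matches an id in courses. Walk through each enrollment:
  - enrollment 1 (Sam): course_id=6 -> matches Calculus
  - enrollment 2 (Yara): course_id=NULL, no match -> dropped
  - enrollment 3 (Tina): course_id=NULL, no match -> dropped
  - enrollment 4 (Eve): course_id=5 -> matches Chemistry
So 2 of 4 rows are dropped.

SQL:
SELECT a.student, b.title AS course
FROM enrollments a
INNER JOIN courses b ON a.course_id = b.id

Result:
student | course   
--------+----------
Sam     | Calculus 
Eve     | Chemistry


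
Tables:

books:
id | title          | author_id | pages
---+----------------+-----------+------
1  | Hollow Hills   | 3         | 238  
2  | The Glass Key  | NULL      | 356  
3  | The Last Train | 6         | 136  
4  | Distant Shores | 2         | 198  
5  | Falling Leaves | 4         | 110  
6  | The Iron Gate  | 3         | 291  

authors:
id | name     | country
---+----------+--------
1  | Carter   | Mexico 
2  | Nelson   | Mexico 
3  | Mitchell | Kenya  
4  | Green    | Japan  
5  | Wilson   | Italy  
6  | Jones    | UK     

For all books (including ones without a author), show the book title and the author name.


LEFT JOIN keeps every row from books (the left table); where author_id has no match in authors, the author columns become NULL. Walk through each book:
  - book 1 (Hollow Hills): author_id=3 -> matches Mitchell
  - book 2 (The Glass Key): author_id=NULL, no match -> kept with NULL
  - book 3 (The Last Train): author_id=6 -> matches Jones
  - book 4 (Distant Shores): author_id=2 -> matches Nelson
  - book 5 (Falling Leaves): author_id=4 -> matches Green
  - book 6 (The Iron Gate): author_id=3 -> matches Mitchell
All 6 rows appear; 1 has NULL author.

SQL:
SELECT a.title, b.name AS author
FROM books a
LEFT JOIN authors b ON a.author_id = b.id

Result:
title          | author  
---------------+---------
Hollow Hills   | Mitchell
The Glass Key  | NULL    
The Last Train | Jones   
Distant Shores | Nelson  
Falling Leaves | Green   
The Iron Gate  | Mitchell


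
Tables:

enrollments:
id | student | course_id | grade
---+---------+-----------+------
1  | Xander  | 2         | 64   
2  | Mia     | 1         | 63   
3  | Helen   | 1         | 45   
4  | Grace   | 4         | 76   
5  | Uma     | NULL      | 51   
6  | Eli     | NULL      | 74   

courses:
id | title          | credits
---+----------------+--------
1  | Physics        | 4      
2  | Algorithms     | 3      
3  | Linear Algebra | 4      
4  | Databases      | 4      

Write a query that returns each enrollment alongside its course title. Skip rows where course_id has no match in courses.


INNER JOIN keeps only enrollments rows whose course_id matches an id in courses. Walk through each enrollment:
  - enrollment 1 (Xander): course_id=2 -> matches Algorithms
  - enrollment 2 (Mia): course_id=1 -> matches Physics
  - enrollment 3 (Helen): course_id=1 -> matches Physics
  - enrollment 4 (Grace): course_id=4 -> matches Databases
  - enrollment 5 (Uma): course_id=NULL, no match -> dropped
  - enrollment 6 (Eli): course_id=NULL, no match -> dropped
So 2 of 6 rows are dropped.

SQL:
SELECT a.student, b.title AS course
FROM enrollments a
INNER JOIN courses b ON a.course_id = b.id

Result:
student | course    
--------+-----------
Xander  | Algorithms
Mia     | Physics   
Helen   | Physics   
Grace   | Databases 


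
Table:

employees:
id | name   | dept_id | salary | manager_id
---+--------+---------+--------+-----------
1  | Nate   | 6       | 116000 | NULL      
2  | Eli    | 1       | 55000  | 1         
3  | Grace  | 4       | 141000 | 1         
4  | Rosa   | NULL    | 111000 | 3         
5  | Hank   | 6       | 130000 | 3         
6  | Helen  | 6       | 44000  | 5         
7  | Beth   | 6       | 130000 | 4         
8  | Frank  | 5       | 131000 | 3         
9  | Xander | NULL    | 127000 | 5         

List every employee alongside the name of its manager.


This is a self-join: employees is joined to a second copy of itself, matching each row's manager_id to another row's id. Use LEFT JOIN so rows with manager_id=NULL are kept.
  - employee 1 (Nate): manager_id=NULL -> NULL
  - employee 2 (Eli): manager_id=1 -> Nate
  - employee 3 (Grace): manager_id=1 -> Nate
  - employee 4 (Rosa): manager_id=3 -> Grace
  - employee 5 (Hank): manager_id=3 -> Grace
  - employee 6 (Helen): manager_id=5 -> Hank
  - employee 7 (Beth): manager_id=4 -> Rosa
  - employee 8 (Frank): manager_id=3 -> Grace
  - employee 9 (Xander): manager_id=5 -> Hank

SQL:
SELECT a.name AS item, b.name AS manager
FROM employees a
LEFT JOIN employees b ON a.manager_id = b.id

Result:
item   | manager
-------+--------
Nate   | NULL   
Eli    | Nate   
Grace  | Nate   
Rosa   | Grace  
Hank   | Grace  
Helen  | Hank   
Beth   | Rosa   
Frank  | Grace  
Xander | Hank   


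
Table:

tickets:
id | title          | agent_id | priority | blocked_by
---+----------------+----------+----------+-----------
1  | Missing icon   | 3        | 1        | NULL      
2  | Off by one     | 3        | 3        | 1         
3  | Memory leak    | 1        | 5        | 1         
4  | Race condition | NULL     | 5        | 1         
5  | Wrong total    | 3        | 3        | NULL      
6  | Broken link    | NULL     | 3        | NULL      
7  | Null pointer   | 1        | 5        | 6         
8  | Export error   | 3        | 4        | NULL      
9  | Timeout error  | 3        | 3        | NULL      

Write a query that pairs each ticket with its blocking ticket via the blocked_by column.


This is a self-join: tickets is joined to a second copy of itself, matching each row's blocked_by to another row's id. Use LEFT JOIN so rows with blocked_by=NULL are kept.
  - ticket 1 (Missing icon): blocked_by=NULL -> NULL
  - ticket 2 (Off by one): blocked_by=1 -> Missing icon
  - ticket 3 (Memory leak): blocked_by=1 -> Missing icon
  - ticket 4 (Race condition): blocked_by=1 -> Missing icon
  - ticket 5 (Wrong total): blocked_by=NULL -> NULL
  - ticket 6 (Broken link): blocked_by=NULL -> NULL
  - ticket 7 (Null pointer): blocked_by=6 -> Broken link
  - ticket 8 (Export error): blocked_by=NULL -> NULL
  - ticket 9 (Timeout error): blocked_by=NULL -> NULL

SQL:
SELECT a.title AS item, b.title AS blocked_by
FROM tickets a
LEFT JOIN tickets b ON a.blocked_by = b.id

Result:
item           | blocked_by  
---------------+-------------
Missing icon   | NULL        
Off by one     | Missing icon
Memory leak    | Missing icon
Race condition | Missing icon
Wrong total    | NULL        
Broken link    | NULL        
Null pointer   | Broken link 
Export error   | NULL        
Timeout error  | NULL        


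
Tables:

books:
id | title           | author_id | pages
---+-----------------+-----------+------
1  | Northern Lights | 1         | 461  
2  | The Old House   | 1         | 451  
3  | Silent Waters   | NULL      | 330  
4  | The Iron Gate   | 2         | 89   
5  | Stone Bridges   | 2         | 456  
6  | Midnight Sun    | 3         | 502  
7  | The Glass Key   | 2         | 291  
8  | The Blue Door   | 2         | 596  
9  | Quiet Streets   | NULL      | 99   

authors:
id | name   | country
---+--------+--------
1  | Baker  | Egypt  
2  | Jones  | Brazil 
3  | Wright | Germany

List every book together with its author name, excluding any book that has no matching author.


INNER JOIN keeps only books rows whose author_id matches an id in authors. Walk through each book:
  - book 1 (Northern Lights): author_id=1 -> matches Baker
  - book 2 (The Old House): author_id=1 -> matches Baker
  - book 3 (Silent Waters): author_id=NULL, no match -> dropped
  - book 4 (The Iron Gate): author_id=2 -> matches Jones
  - book 5 (Stone Bridges): author_id=2 -> matches Jones
  - book 6 (Midnight Sun): author_id=3 -> matches Wright
  - book 7 (The Glass Key): author_id=2 -> matches Jones
  - book 8 (The Blue Door): author_id=2 -> matches Jones
  - book 9 (Quiet Streets): author_id=NULL, no match -> dropped
So 2 of 9 rows are dropped.

SQL:
SELECT a.title, b.name AS author
FROM books a
INNER JOIN authors b ON a.author_id = b.id

Result:
title           | author
----------------+-------
Northern Lights | Baker 
The Old House   | Baker 
The Iron Gate   | Jones 
Stone Bridges   | Jones 
Midnight Sun    | Wright
The Glass Key   | Jones 
The Blue Door   | Jones 


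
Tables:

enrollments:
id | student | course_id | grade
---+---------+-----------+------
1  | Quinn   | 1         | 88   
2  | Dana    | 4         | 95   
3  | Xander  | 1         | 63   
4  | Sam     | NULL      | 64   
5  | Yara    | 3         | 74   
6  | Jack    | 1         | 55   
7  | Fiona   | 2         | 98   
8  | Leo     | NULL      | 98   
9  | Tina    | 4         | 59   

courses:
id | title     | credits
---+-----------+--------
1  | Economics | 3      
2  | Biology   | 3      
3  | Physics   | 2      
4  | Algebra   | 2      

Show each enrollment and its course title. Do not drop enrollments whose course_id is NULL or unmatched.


LEFT JOIN keeps every row from enrollments (the left table); where course_id has no match in courses, the course columns become NULL. Walk through each enrollment:
  - enrollment 1 (Quinn): course_id=1 -> matches Economics
  - enrollment 2 (Dana): course_id=4 -> matches Algebra
  - enrollment 3 (Xander): course_id=1 -> matches Economics
  - enrollment 4 (Sam): course_id=NULL, no match -> kept with NULL
  - enrollment 5 (Yara): course_id=3 -> matches Physics
  - enrollment 6 (Jack): course_id=1 -> matches Economics
  - enrollment 7 (Fiona): course_id=2 -> matches Biology
  - enrollment 8 (Leo): course_id=NULL, no match -> kept with NULL
  - enrollment 9 (Tina): course_id=4 -> matches Algebra
All 9 rows appear; 2 have NULL course.

SQL:
SELECT a.student, b.title AS course
FROM enrollments a
LEFT JOIN courses b ON a.course_id = b.id

Result:
student | course   
--------+----------
Quinn   | Economics
Dana    | Algebra  
Xander  | Economics
Sam     | NULL     
Yara    | Physics  
Jack    | Economics
Fiona   | Biology  
Leo     | NULL     
Tina    | Algebra  


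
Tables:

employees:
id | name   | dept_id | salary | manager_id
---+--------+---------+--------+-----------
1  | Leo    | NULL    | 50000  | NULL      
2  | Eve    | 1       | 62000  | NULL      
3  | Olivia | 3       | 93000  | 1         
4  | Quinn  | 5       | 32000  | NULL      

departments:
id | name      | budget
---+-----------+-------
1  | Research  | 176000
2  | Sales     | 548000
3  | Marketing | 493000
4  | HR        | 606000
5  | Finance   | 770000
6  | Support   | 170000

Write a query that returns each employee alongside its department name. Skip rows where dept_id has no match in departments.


INNER JOIN keeps only employees rows whose dept_id matches an id in departments. Walk through each employee:
  - employee 1 (Leo): dept_id=NULL, no match -> dropped
  - employee 2 (Eve): dept_id=1 -> matches Research
  - employee 3 (Olivia): dept_id=3 -> matches Marketing
  - employee 4 (Quinn): dept_id=5 -> matches Finance
So 1 of 4 rows is dropped.

SQL:
SELECT a.name, b.name AS department
FROM employees a
INNER JOIN departments b ON a.dept_id = b.id

Result:
name   | department
-------+-----------
Eve    | Research  
Olivia | Marketing 
Quinn  | Finance   


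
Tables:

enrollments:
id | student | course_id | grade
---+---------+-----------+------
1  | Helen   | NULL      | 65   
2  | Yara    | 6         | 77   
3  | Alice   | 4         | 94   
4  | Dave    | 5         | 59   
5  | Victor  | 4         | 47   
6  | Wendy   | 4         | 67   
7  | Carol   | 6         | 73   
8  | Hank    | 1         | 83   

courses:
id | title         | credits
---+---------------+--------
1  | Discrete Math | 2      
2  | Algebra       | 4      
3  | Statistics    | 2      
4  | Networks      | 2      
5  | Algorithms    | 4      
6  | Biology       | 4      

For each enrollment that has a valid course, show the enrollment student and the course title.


INNER JOIN keeps only enrollments rows whose course_id matches an id in courses. Walk through each enrollment:
  - enrollment 1 (Helen): course_id=NULL, no match -> dropped
  - enrollment 2 (Yara): course_id=6 -> matches Biology
  - enrollment 3 (Alice): course_id=4 -> matches Networks
  - enrollment 4 (Dave): course_id=5 -> matches Algorithms
  - enrollment 5 (Victor): course_id=4 -> matches Networks
  - enrollment 6 (Wendy): course_id=4 -> matches Networks
  - enrollment 7 (Carol): course_id=6 -> matches Biology
  - enrollment 8 (Hank): course_id=1 -> matches Discrete Math
So 1 of 8 rows is dropped.

SQL:
SELECT a.student, b.title AS course
FROM enrollments a
INNER JOIN courses b ON a.course_id = b.id

Result:
student | course       
--------+--------------
Yara    | Biology      
Alice   | Networks     
Dave    | Algorithms   
Victor  | Networks     
Wendy   | Networks     
Carol   | Biology      
Hank    | Discrete Math


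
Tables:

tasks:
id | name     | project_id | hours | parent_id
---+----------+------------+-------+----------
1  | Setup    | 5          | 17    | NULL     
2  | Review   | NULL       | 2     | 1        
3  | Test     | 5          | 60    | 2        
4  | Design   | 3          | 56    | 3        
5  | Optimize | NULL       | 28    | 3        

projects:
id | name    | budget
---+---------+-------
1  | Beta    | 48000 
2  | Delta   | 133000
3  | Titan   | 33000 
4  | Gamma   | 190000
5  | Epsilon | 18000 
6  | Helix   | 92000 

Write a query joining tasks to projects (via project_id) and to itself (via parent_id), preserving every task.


Two LEFT JOINs from the same base table tasks: one to projects via project_id, one to tasks itself via parent_id. Both are LEFT so every task is preserved.
Match against projects:
  - task 1 (Setup): project_id=5 -> matches Epsilon
  - task 2 (Review): project_id=NULL, no match -> kept with NULL
  - task 3 (Test): project_id=5 -> matches Epsilon
  - task 4 (Design): project_id=3 -> matches Titan
  - task 5 (Optimize): project_id=NULL, no match -> kept with NULL
Match against tasks (self):
  - task 1 (Setup): parent_id=NULL -> NULL
  - task 2 (Review): parent_id=1 -> Setup
  - task 3 (Test): parent_id=2 -> Review
  - task 4 (Design): parent_id=3 -> Test
  - task 5 (Optimize): parent_id=3 -> Test

SQL:
SELECT a.name, b.name AS project, c.name AS parent
FROM tasks a
LEFT JOIN projects b ON a.project_id = b.id
LEFT JOIN tasks c ON a.parent_id = c.id

Result:
name     | project | parent
---------+---------+-------
Setup    | Epsilon | NULL  
Review   | NULL    | Setup 
Test     | Epsilon | Review
Design   | Titan   | Test  
Optimize | NULL    | Test  


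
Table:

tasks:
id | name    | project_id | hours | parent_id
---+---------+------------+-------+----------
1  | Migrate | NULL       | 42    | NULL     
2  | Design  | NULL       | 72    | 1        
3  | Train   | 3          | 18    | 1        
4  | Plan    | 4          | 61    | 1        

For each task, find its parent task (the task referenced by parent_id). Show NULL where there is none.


This is a self-join: tasks is joined to a second copy of itself, matching each row's parent_id to another row's id. Use LEFT JOIN so rows with parent_id=NULL are kept.
  - task 1 (Migrate): parent_id=NULL -> NULL
  - task 2 (Design): parent_id=1 -> Migrate
  - task 3 (Train): parent_id=1 -> Migrate
  - task 4 (Plan): parent_id=1 -> Migrate

SQL:
SELECT a.name AS item, b.name AS parent
FROM tasks a
LEFT JOIN tasks b ON a.parent_id = b.id

Result:
item    | parent 
--------+--------
Migrate | NULL   
Design  | Migrate
Train   | Migrate
Plan    | Migrate
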